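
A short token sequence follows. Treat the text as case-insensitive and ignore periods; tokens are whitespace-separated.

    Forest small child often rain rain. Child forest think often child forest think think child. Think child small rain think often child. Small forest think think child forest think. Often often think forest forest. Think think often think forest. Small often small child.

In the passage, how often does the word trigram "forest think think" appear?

Scanning the 41 overlapping trigram windows for "forest think think":
  position 12–14: forest think think
  position 24–26: forest think think
  position 34–36: forest think think

3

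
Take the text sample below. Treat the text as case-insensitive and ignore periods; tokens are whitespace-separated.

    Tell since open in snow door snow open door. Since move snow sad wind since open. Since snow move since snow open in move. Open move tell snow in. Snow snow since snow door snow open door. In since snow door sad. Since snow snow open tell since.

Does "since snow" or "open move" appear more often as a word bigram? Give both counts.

"since snow": 5 occurrences
"open move": 1 occurrence

"since snow" (5 vs 1)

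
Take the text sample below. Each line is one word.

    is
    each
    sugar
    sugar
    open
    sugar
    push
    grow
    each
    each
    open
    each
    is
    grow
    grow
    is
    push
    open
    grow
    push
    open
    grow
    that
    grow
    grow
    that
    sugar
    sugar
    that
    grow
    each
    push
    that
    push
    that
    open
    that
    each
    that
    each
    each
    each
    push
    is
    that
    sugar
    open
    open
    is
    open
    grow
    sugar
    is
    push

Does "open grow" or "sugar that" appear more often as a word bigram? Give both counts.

"open grow" (3 vs 1)

"open grow": 3 occurrences
"sugar that": 1 occurrence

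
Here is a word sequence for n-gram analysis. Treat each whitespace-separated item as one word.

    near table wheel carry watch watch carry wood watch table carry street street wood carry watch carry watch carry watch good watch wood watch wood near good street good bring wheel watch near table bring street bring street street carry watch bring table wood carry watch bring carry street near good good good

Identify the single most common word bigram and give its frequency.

Bigram frequencies (highest first):
  carry watch: 6
  watch carry: 3
  near table: 2
  wood watch: 2
  carry street: 2
  street street: 2
  … (29 more, each ≤ 2)

"carry watch", 6 times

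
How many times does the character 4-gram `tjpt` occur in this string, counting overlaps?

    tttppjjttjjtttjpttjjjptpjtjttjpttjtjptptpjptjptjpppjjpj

4

Sliding a length-4 window over the 55 characters (52 positions):
  position 14–17: tjpt
  position 29–32: tjpt
  position 35–38: tjpt
  position 44–47: tjpt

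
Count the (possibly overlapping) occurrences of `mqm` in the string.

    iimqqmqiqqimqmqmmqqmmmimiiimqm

Sliding a length-3 window over the 30 characters (28 positions):
  position 12–14: mqm
  position 14–16: mqm
  position 28–30: mqm

3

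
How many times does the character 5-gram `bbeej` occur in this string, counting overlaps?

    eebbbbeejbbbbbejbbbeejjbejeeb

Sliding a length-5 window over the 29 characters (25 positions):
  position 5–9: bbeej
  position 18–22: bbeej

2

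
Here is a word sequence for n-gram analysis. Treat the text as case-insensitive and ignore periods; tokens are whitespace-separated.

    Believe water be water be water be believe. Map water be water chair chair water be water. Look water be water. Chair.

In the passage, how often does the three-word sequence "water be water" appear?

5

Scanning the 20 overlapping trigram windows for "water be water":
  position 2–4: water be water
  position 4–6: water be water
  position 10–12: water be water
  position 15–17: water be water
  position 19–21: water be water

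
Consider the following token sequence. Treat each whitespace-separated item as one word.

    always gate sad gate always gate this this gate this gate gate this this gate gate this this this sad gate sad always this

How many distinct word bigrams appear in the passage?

24 tokens → 23 bigram windows in total.
Repeated bigrams (each contributes count−1 duplicates):
  gate this: 4
  this this: 4
  this gate: 3
  always gate: 2
  gate gate: 2
  gate sad: 2
  sad gate: 2
12 duplicate windows → 23 − 12 = 11 distinct.

11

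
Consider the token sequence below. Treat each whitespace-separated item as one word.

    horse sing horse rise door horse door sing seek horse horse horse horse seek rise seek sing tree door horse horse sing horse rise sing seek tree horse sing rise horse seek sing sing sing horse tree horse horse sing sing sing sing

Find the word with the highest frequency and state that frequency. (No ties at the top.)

"horse", 15 times

Unigram frequencies (highest first):
  horse: 15
  sing: 13
  seek: 5
  rise: 4
  door: 3
  tree: 3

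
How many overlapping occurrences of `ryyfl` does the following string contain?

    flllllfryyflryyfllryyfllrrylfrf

3

Sliding a length-5 window over the 31 characters (27 positions):
  position 8–12: ryyfl
  position 13–17: ryyfl
  position 19–23: ryyfl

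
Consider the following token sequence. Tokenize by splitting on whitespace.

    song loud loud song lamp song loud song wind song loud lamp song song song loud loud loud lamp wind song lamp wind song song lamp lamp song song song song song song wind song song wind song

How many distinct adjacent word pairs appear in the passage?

11

38 tokens → 37 bigram windows in total.
Repeated bigrams (each contributes count−1 duplicates):
  song song: 9
  wind song: 5
  song loud: 4
  lamp song: 3
  loud loud: 3
  song lamp: 3
  song wind: 3
  lamp wind: 2
  … (2 more repeated)
26 duplicate windows → 37 − 26 = 11 distinct.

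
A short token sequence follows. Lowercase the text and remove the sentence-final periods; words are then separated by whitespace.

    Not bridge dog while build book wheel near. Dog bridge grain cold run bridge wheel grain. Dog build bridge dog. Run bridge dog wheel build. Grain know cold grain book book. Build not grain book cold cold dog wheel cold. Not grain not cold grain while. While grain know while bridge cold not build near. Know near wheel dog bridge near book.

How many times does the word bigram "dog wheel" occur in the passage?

2

Scanning the 61 overlapping bigram windows for "dog wheel":
  position 23–24: dog wheel
  position 38–39: dog wheel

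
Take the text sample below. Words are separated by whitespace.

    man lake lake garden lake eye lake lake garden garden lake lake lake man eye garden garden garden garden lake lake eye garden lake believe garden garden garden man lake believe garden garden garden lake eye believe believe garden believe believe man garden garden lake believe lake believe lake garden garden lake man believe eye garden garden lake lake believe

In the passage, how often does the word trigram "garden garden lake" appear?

6

Scanning the 58 overlapping trigram windows for "garden garden lake":
  position 9–11: garden garden lake
  position 18–20: garden garden lake
  position 33–35: garden garden lake
  position 43–45: garden garden lake
  position 50–52: garden garden lake
  position 56–58: garden garden lake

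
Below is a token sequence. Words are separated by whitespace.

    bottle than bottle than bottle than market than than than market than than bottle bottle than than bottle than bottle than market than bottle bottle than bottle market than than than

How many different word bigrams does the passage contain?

7

31 tokens → 30 bigram windows in total.
Repeated bigrams (each contributes count−1 duplicates):
  bottle than: 7
  than bottle: 7
  than than: 6
  market than: 4
  than market: 3
  bottle bottle: 2
23 duplicate windows → 30 − 23 = 7 distinct.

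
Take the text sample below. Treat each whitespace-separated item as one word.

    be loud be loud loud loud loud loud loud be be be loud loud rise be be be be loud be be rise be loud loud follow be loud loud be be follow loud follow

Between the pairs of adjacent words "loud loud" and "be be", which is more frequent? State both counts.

"loud loud": 8 occurrences
"be be": 7 occurrences

"loud loud" (8 vs 7)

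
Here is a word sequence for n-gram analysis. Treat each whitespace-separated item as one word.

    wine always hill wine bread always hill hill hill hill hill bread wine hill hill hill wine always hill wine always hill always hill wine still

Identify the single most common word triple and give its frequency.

Trigram frequencies (highest first):
  hill hill hill: 4
  wine always hill: 3
  always hill wine: 3
  hill wine always: 2
  hill wine bread: 1
  wine bread always: 1
  … (10 more, each ≤ 1)

"hill hill hill", 4 times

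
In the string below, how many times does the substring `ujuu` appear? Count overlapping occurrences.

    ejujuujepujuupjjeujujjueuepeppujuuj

3

Sliding a length-4 window over the 35 characters (32 positions):
  position 3–6: ujuu
  position 10–13: ujuu
  position 31–34: ujuu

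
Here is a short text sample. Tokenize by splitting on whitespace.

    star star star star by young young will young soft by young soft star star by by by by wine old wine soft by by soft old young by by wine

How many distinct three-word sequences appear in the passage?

25

31 tokens → 29 trigram windows in total.
Repeated trigrams (each contributes count−1 duplicates):
  by by by: 2
  by by wine: 2
  star star by: 2
  star star star: 2
4 duplicate windows → 29 − 4 = 25 distinct.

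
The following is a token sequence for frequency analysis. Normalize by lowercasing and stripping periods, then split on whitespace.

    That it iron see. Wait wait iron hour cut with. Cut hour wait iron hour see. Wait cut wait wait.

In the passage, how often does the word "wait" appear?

6

Scanning the 20 tokens for "wait":
  position 5: wait
  position 6: wait
  position 13: wait
  position 17: wait
  position 19: wait
  position 20: wait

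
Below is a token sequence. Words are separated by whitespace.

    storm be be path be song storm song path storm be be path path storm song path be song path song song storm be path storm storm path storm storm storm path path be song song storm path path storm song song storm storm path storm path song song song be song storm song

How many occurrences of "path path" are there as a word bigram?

Scanning the 53 overlapping bigram windows for "path path":
  position 13–14: path path
  position 32–33: path path
  position 38–39: path path

3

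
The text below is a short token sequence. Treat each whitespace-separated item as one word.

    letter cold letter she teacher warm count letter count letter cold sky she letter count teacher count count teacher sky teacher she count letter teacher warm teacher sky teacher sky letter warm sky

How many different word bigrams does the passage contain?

23

33 tokens → 32 bigram windows in total.
Repeated bigrams (each contributes count−1 duplicates):
  count letter: 3
  teacher sky: 3
  count teacher: 2
  letter cold: 2
  letter count: 2
  sky teacher: 2
  teacher warm: 2
9 duplicate windows → 32 − 9 = 23 distinct.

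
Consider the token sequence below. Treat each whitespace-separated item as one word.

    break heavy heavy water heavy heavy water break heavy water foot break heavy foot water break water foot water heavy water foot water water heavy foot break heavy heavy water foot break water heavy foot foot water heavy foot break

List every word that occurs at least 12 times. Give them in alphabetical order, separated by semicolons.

Unigram counts meeting the condition (at least 12 times):
  heavy: 12
  water: 12

heavy; water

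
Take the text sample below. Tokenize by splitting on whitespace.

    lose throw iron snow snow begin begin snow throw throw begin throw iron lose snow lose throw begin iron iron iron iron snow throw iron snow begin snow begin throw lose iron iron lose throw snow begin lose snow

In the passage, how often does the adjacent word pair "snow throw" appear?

2

Scanning the 38 overlapping bigram windows for "snow throw":
  position 8–9: snow throw
  position 23–24: snow throw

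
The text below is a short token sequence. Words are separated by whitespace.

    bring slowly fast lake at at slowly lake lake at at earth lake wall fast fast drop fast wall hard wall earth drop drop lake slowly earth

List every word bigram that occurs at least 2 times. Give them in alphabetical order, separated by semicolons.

at at; lake at

Bigram counts meeting the condition (at least 2 times):
  at at: 2
  lake at: 2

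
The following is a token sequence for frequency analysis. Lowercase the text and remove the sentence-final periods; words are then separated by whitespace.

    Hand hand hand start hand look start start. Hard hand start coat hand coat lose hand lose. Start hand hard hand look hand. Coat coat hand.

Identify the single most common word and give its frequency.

Unigram frequencies (highest first):
  hand: 11
  start: 5
  coat: 4
  look: 2
  hard: 2
  lose: 2

"hand", 11 times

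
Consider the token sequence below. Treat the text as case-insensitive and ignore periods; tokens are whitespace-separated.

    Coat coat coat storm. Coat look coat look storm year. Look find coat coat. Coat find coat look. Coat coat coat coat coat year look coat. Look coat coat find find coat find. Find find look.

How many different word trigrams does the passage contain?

24

36 tokens → 34 trigram windows in total.
Repeated trigrams (each contributes count−1 duplicates):
  coat coat coat: 5
  coat look coat: 3
  coat coat find: 2
  coat find find: 2
  look coat coat: 2
  look coat look: 2
10 duplicate windows → 34 − 10 = 24 distinct.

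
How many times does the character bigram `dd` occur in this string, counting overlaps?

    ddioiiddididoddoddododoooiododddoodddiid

8

Sliding a length-2 window over the 40 characters (39 positions):
  position 1–2: dd
  position 7–8: dd
  position 14–15: dd
  position 17–18: dd
  position 30–31: dd
  position 31–32: dd
  position 35–36: dd
  position 36–37: dd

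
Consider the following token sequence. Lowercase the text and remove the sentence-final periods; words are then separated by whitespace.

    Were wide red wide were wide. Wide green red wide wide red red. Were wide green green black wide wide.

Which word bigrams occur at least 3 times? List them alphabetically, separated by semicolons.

were wide; wide wide

Bigram counts meeting the condition (at least 3 times):
  were wide: 3
  wide wide: 3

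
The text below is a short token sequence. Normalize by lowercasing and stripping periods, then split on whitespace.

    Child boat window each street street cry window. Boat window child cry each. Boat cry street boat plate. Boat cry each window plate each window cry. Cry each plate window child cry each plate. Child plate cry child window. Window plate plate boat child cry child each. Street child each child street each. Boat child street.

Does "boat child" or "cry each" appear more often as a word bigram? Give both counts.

"cry each" (4 vs 2)

"boat child": 2 occurrences
"cry each": 4 occurrences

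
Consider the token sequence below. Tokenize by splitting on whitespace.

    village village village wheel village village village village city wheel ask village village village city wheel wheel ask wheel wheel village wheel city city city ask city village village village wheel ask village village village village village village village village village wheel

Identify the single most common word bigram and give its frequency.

Bigram frequencies (highest first):
  village village: 17
  village wheel: 4
  wheel ask: 3
  wheel village: 2
  village city: 2
  city wheel: 2
  … (8 more, each ≤ 2)

"village village", 17 times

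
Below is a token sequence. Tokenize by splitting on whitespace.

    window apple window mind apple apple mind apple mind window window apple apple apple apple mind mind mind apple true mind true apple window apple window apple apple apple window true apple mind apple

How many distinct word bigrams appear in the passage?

34 tokens → 33 bigram windows in total.
Repeated bigrams (each contributes count−1 duplicates):
  apple apple: 6
  apple mind: 4
  apple window: 4
  mind apple: 4
  window apple: 4
  mind mind: 2
  true apple: 2
19 duplicate windows → 33 − 19 = 14 distinct.

14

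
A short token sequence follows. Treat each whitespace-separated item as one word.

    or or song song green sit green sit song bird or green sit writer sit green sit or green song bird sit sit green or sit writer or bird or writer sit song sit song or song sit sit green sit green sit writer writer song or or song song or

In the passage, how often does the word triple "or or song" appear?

2

Scanning the 49 overlapping trigram windows for "or or song":
  position 1–3: or or song
  position 47–49: or or song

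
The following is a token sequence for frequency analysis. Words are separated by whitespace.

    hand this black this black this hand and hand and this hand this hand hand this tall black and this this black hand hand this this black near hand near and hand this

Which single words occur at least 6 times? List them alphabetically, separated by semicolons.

hand; this

Unigram counts meeting the condition (at least 6 times):
  hand: 10
  this: 11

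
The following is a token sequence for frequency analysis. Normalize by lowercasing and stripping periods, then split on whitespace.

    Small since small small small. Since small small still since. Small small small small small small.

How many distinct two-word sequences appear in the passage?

5

16 tokens → 15 bigram windows in total.
Repeated bigrams (each contributes count−1 duplicates):
  small small: 8
  since small: 3
  small since: 2
10 duplicate windows → 15 − 10 = 5 distinct.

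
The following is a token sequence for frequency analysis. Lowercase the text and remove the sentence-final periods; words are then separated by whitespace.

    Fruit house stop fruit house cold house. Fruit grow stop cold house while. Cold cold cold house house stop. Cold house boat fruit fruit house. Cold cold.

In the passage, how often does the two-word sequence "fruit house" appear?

3

Scanning the 26 overlapping bigram windows for "fruit house":
  position 1–2: fruit house
  position 4–5: fruit house
  position 24–25: fruit house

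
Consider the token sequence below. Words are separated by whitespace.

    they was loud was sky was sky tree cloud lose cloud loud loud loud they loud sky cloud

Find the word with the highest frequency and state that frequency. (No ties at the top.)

"loud", 5 times

Unigram frequencies (highest first):
  loud: 5
  was: 3
  sky: 3
  cloud: 3
  they: 2
  tree: 1
  … (1 more, each ≤ 1)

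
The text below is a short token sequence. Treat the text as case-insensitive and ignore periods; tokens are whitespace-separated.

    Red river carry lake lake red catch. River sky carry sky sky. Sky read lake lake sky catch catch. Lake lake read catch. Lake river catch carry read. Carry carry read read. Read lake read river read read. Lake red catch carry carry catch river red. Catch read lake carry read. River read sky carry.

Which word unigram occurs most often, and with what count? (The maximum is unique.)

"read", 12 times

Unigram frequencies (highest first):
  read: 12
  lake: 10
  carry: 9
  catch: 8
  river: 6
  sky: 6
  … (1 more, each ≤ 4)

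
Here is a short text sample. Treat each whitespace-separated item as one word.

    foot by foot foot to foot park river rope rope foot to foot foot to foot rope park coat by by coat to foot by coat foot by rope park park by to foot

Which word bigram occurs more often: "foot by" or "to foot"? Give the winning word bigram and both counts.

"foot by": 3 occurrences
"to foot": 5 occurrences

"to foot" (5 vs 3)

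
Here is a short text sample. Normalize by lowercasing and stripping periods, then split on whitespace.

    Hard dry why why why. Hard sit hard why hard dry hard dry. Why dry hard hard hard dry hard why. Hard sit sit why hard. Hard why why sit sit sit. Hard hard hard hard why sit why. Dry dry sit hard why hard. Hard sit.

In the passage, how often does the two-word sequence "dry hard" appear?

3

Scanning the 46 overlapping bigram windows for "dry hard":
  position 11–12: dry hard
  position 15–16: dry hard
  position 19–20: dry hard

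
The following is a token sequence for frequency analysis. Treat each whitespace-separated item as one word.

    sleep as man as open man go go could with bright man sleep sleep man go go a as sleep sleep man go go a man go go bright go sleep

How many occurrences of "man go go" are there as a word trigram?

Scanning the 29 overlapping trigram windows for "man go go":
  position 6–8: man go go
  position 15–17: man go go
  position 22–24: man go go
  position 26–28: man go go

4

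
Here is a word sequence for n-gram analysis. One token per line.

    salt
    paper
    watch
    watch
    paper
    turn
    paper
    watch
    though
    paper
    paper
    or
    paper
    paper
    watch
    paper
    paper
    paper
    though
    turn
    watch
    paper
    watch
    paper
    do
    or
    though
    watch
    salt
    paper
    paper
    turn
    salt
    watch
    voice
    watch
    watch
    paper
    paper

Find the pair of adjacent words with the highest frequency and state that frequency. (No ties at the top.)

Bigram frequencies (highest first):
  paper paper: 6
  watch paper: 5
  paper watch: 4
  salt paper: 2
  watch watch: 2
  paper turn: 2
  … (17 more, each ≤ 1)

"paper paper", 6 times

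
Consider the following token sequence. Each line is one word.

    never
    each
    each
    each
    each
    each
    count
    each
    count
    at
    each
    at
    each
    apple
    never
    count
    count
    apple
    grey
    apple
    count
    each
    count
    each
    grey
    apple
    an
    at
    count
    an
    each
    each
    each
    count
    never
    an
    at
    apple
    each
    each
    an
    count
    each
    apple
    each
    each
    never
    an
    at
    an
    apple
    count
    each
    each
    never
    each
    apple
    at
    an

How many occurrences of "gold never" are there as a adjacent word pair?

Scanning the 58 overlapping bigram windows for "gold never":
  (none found)

0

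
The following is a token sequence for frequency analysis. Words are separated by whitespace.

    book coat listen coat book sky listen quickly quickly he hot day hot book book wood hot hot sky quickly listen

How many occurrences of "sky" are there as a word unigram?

Scanning the 21 tokens for "sky":
  position 6: sky
  position 19: sky

2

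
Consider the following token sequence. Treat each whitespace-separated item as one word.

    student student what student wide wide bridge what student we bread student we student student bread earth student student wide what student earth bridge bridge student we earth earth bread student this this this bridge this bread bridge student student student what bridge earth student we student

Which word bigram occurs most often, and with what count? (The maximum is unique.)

Bigram frequencies (highest first):
  student student: 5
  student we: 4
  what student: 3
  student what: 2
  student wide: 2
  bread student: 2
  … (24 more, each ≤ 2)

"student student", 5 times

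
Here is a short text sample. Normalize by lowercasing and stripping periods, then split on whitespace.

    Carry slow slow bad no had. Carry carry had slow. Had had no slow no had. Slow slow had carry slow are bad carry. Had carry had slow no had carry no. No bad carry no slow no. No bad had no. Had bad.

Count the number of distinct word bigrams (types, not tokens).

44 tokens → 43 bigram windows in total.
Repeated bigrams (each contributes count−1 duplicates):
  had carry: 4
  no had: 4
  carry had: 3
  had slow: 3
  slow no: 3
  bad carry: 2
  carry no: 2
  carry slow: 2
  … (6 more repeated)
21 duplicate windows → 43 − 21 = 22 distinct.

22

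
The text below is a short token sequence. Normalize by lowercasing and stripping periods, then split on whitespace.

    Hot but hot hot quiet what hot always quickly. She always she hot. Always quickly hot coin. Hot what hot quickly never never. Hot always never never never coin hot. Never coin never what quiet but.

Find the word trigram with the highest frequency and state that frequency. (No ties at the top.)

Trigram frequencies (highest first):
  hot always quickly: 2
  hot but hot: 1
  but hot hot: 1
  hot hot quiet: 1
  hot quiet what: 1
  quiet what hot: 1
  … (27 more, each ≤ 1)

"hot always quickly", 2 times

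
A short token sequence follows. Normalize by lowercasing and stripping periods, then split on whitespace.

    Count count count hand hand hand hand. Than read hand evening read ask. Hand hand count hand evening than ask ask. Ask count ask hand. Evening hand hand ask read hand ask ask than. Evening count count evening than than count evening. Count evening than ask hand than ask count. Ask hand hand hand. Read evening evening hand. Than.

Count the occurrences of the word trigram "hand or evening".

0

Scanning the 57 overlapping trigram windows for "hand or evening":
  (none found)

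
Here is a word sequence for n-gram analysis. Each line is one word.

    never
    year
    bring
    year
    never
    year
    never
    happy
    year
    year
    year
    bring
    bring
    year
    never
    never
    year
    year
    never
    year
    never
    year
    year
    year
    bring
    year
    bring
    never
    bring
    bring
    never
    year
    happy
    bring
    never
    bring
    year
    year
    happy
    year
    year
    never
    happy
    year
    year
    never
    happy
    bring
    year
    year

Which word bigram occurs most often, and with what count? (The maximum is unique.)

Bigram frequencies (highest first):
  year year: 9
  year never: 7
  never year: 6
  bring year: 5
  year bring: 4
  never happy: 3
  … (7 more, each ≤ 3)

"year year", 9 times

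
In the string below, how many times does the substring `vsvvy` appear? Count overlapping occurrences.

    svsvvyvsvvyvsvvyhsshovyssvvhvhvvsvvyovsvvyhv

5

Sliding a length-5 window over the 44 characters (40 positions):
  position 2–6: vsvvy
  position 7–11: vsvvy
  position 12–16: vsvvy
  position 32–36: vsvvy
  position 38–42: vsvvy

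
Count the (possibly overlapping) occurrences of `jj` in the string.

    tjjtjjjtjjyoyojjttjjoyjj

Sliding a length-2 window over the 24 characters (23 positions):
  position 2–3: jj
  position 5–6: jj
  position 6–7: jj
  position 9–10: jj
  position 15–16: jj
  position 19–20: jj
  position 23–24: jj

7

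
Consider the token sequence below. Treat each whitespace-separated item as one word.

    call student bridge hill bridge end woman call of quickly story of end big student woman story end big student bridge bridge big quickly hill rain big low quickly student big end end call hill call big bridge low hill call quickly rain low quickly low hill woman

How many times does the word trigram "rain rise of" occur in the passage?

0

Scanning the 46 overlapping trigram windows for "rain rise of":
  (none found)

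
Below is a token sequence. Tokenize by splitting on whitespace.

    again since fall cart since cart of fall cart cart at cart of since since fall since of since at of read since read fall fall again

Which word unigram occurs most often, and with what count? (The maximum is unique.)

Unigram frequencies (highest first):
  since: 7
  fall: 5
  cart: 5
  of: 4
  again: 2
  at: 2
  … (1 more, each ≤ 2)

"since", 7 times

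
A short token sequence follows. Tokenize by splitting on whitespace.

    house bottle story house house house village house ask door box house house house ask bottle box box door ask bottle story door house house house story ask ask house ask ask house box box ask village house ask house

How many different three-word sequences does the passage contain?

40 tokens → 38 trigram windows in total.
Repeated trigrams (each contributes count−1 duplicates):
  house house house: 3
  ask ask house: 2
  village house ask: 2
4 duplicate windows → 38 − 4 = 34 distinct.

34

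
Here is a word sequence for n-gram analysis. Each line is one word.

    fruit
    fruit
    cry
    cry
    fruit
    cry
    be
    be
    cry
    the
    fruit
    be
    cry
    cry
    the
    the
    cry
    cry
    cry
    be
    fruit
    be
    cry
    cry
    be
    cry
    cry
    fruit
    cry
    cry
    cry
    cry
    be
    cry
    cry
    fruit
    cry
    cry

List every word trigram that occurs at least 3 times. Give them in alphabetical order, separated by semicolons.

Trigram counts meeting the condition (at least 3 times):
  be cry cry: 4
  cry cry be: 3
  cry cry cry: 3
  cry cry fruit: 3
  cry fruit cry: 3
  fruit cry cry: 3

be cry cry; cry cry be; cry cry cry; cry cry fruit; cry fruit cry; fruit cry cry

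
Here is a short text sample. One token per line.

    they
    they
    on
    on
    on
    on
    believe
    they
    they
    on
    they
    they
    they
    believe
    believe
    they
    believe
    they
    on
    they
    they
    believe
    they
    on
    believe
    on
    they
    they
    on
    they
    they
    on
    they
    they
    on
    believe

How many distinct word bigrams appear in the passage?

9

36 tokens → 35 bigram windows in total.
Repeated bigrams (each contributes count−1 duplicates):
  they they: 8
  they on: 7
  on they: 5
  believe they: 4
  on believe: 3
  on on: 3
  they believe: 3
26 duplicate windows → 35 − 26 = 9 distinct.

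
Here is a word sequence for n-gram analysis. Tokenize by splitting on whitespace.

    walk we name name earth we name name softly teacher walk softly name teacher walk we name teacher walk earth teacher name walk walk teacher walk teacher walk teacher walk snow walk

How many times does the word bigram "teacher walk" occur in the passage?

6

Scanning the 31 overlapping bigram windows for "teacher walk":
  position 10–11: teacher walk
  position 14–15: teacher walk
  position 18–19: teacher walk
  position 25–26: teacher walk
  position 27–28: teacher walk
  position 29–30: teacher walk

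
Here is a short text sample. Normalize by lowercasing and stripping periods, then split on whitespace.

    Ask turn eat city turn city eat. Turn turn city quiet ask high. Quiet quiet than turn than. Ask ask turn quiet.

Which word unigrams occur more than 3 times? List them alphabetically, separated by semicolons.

Unigram counts meeting the condition (more than 3 times):
  ask: 4
  quiet: 4
  turn: 6

ask; quiet; turn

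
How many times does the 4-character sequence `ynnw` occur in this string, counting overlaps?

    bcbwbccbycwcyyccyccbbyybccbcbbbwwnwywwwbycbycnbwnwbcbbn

0

Sliding a length-4 window over the 55 characters (52 positions):
  (no match at any position)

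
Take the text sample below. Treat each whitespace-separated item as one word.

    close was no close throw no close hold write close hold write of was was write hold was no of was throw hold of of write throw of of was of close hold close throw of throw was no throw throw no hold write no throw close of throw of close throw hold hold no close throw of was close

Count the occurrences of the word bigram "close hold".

3

Scanning the 59 overlapping bigram windows for "close hold":
  position 7–8: close hold
  position 10–11: close hold
  position 32–33: close hold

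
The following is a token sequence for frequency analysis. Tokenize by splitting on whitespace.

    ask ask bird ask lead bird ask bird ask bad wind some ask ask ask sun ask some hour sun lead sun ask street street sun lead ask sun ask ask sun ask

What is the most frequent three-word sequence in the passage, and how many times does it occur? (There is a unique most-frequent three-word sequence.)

Trigram frequencies (highest first):
  ask sun ask: 3
  ask bird ask: 2
  ask ask sun: 2
  ask ask bird: 1
  bird ask lead: 1
  ask lead bird: 1
  … (21 more, each ≤ 1)

"ask sun ask", 3 times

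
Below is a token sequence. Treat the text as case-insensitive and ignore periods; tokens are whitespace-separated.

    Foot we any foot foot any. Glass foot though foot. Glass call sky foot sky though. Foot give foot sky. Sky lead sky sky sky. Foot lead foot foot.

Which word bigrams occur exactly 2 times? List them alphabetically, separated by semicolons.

foot foot; foot sky; sky foot; though foot

Bigram counts meeting the condition (exactly 2 times):
  foot foot: 2
  foot sky: 2
  sky foot: 2
  though foot: 2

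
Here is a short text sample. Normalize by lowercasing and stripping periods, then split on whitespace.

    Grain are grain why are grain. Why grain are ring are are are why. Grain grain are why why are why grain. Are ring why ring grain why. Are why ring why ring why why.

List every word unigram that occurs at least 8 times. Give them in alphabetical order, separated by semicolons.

are; grain; why

Unigram counts meeting the condition (at least 8 times):
  are: 10
  grain: 8
  why: 12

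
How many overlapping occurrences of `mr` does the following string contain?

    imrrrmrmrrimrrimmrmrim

6

Sliding a length-2 window over the 22 characters (21 positions):
  position 2–3: mr
  position 6–7: mr
  position 8–9: mr
  position 12–13: mr
  position 17–18: mr
  position 19–20: mr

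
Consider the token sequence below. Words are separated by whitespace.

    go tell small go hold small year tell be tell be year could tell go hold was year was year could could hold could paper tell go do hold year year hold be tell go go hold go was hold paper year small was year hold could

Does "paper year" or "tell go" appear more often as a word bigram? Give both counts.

"paper year": 1 occurrence
"tell go": 3 occurrences

"tell go" (3 vs 1)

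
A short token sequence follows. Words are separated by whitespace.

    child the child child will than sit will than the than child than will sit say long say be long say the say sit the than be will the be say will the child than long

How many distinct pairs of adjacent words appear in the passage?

29

36 tokens → 35 bigram windows in total.
Repeated bigrams (each contributes count−1 duplicates):
  child than: 2
  long say: 2
  the child: 2
  the than: 2
  will than: 2
  will the: 2
6 duplicate windows → 35 − 6 = 29 distinct.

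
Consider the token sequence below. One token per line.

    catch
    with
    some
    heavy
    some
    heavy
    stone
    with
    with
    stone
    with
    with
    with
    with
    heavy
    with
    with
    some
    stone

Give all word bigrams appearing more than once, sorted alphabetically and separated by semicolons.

Bigram counts meeting the condition (more than once):
  some heavy: 2
  stone with: 2
  with some: 2
  with with: 5

some heavy; stone with; with some; with with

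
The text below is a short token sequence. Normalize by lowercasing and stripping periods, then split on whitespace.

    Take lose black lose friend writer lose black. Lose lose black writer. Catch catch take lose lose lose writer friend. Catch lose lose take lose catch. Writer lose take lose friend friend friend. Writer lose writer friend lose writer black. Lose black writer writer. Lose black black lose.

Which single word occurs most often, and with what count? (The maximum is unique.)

Unigram frequencies (highest first):
  lose: 18
  writer: 9
  black: 7
  friend: 6
  take: 4
  catch: 4

"lose", 18 times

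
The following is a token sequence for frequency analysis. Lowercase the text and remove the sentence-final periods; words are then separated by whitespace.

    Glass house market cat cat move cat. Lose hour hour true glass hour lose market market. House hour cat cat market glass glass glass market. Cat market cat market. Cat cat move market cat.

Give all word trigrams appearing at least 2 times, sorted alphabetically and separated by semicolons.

Trigram counts meeting the condition (at least 2 times):
  cat cat move: 2
  cat market cat: 2
  market cat cat: 2
  market cat market: 2

cat cat move; cat market cat; market cat cat; market cat market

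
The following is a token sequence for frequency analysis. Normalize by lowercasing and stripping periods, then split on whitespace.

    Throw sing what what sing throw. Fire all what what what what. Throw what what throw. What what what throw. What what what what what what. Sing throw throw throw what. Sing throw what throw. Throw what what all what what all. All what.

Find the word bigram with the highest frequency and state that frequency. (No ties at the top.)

Bigram frequencies (highest first):
  what what: 14
  throw what: 6
  what throw: 4
  what sing: 3
  sing throw: 3
  all what: 3
  … (7 more, each ≤ 3)

"what what", 14 times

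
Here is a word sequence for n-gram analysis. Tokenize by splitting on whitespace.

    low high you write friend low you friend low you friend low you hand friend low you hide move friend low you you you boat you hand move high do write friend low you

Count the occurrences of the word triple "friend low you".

Scanning the 32 overlapping trigram windows for "friend low you":
  position 5–7: friend low you
  position 8–10: friend low you
  position 11–13: friend low you
  position 15–17: friend low you
  position 20–22: friend low you
  position 32–34: friend low you

6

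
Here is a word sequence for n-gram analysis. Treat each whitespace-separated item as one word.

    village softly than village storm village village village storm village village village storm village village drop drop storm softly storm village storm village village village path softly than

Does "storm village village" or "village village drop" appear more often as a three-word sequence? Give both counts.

"storm village village" (4 vs 1)

"storm village village": 4 occurrences
"village village drop": 1 occurrence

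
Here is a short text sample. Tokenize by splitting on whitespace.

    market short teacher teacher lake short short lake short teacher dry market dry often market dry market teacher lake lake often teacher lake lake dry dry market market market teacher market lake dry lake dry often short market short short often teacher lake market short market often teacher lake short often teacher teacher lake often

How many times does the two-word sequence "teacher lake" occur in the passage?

Scanning the 54 overlapping bigram windows for "teacher lake":
  position 4–5: teacher lake
  position 18–19: teacher lake
  position 22–23: teacher lake
  position 42–43: teacher lake
  position 48–49: teacher lake
  position 53–54: teacher lake

6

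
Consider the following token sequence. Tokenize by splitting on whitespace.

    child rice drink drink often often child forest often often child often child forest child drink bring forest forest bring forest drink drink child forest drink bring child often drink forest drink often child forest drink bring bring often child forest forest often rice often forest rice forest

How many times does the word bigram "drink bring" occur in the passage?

3

Scanning the 47 overlapping bigram windows for "drink bring":
  position 16–17: drink bring
  position 26–27: drink bring
  position 36–37: drink bring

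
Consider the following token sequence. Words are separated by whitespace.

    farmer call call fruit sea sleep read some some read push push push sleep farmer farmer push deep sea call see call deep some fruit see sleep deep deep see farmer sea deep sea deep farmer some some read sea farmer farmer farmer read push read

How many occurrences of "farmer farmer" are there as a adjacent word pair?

3

Scanning the 45 overlapping bigram windows for "farmer farmer":
  position 15–16: farmer farmer
  position 41–42: farmer farmer
  position 42–43: farmer farmer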